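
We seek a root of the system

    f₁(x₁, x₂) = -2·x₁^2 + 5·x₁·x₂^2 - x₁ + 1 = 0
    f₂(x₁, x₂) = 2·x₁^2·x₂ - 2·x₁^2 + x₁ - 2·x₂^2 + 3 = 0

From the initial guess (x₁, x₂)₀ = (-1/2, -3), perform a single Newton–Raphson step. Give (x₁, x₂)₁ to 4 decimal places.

(-0.4858, -1.6102)

At (-1/2, -3): F = (-21.5000, -17.5000).
Jacobian J = [[-4·x₁ + 5·x₂^2 - 1, 10·x₁·x₂], [4·x₁·x₂ - 4·x₁ + 1, 2·x₁^2 - 4·x₂]].
At the point, J = [[46.0000, 15.0000], [9.0000, 12.5000]] (det J = 440.0000).
Solving J·Δ = −F gives Δ = (0.0142, 1.3898).
Then the next iterate is (x₁, x₂)₁ = (-0.4858, -1.6102).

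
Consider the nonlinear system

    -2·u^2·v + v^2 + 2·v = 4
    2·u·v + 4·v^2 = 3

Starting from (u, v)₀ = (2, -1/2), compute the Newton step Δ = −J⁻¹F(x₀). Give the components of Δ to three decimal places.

(-4.000, -2.393)

At (2, -1/2): F = (-0.750, -4.000).
Jacobian J = [[-4·u·v, -2·u^2 + 2·v + 2], [2·v, 2·u + 8·v]].
At the point, J = [[4.000, -7.000], [-1.000, 0.000]] (det J = -7.000).
Solving J·Δ = −F gives Δ = (-4.000, -2.393).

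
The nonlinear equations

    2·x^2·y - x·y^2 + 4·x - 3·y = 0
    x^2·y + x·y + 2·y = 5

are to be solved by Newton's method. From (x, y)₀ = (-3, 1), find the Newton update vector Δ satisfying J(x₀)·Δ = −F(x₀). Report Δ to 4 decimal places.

At (-3, 1): F = (6.0000, 3.0000).
Jacobian J = [[4·x·y - y^2 + 4, 2·x^2 - 2·x·y - 3], [2·x·y + y, x^2 + x + 2]].
At the point, J = [[-9.0000, 21.0000], [-5.0000, 8.0000]] (det J = 33.0000).
Solving J·Δ = −F gives Δ = (0.4545, -0.0909).

(0.4545, -0.0909)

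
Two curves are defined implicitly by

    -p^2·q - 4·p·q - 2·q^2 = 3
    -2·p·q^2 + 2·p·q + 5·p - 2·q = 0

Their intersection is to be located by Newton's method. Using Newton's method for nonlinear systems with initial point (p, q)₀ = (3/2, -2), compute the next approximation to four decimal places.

At (3/2, -2): F = (5.5000, -6.5000).
Jacobian J = [[-2·p·q - 4·q, -p^2 - 4·p - 4·q], [-2·q^2 + 2·q + 5, -4·p·q + 2·p - 2]].
At the point, J = [[14.0000, -0.2500], [-7.0000, 13.0000]] (det J = 180.2500).
Solving J·Δ = −F gives Δ = (-0.3877, 0.2913).
Then the next iterate is (p, q)₁ = (1.1123, -1.7087).

(1.1123, -1.7087)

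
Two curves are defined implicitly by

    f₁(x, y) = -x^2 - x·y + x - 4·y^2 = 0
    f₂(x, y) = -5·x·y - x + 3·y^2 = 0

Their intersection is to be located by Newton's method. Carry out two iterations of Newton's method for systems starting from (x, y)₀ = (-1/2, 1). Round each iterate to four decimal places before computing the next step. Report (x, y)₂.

(-0.1391, 0.1926)

At (-1/2, 1): F = (-4.2500, 6.0000).
Jacobian J = [[-2·x - y + 1, -x - 8·y], [-5·y - 1, -5·x + 6·y]].
At the point, J = [[1.0000, -7.5000], [-6.0000, 8.5000]] (det J = -36.5000).
Solving J·Δ = −F gives Δ = (0.2432, -0.5342).
Then the next iterate is (x, y)₁ = (-0.2568, 0.4658).
Round to (-0.2568, 0.4658) and repeat: F = (-1.071007, 1.505796), J = [[1.0478, -3.4696], [-3.3290, 4.0788]].
Δ = (0.1177, -0.2732), so (x, y)₂ = (-0.1391, 0.1926).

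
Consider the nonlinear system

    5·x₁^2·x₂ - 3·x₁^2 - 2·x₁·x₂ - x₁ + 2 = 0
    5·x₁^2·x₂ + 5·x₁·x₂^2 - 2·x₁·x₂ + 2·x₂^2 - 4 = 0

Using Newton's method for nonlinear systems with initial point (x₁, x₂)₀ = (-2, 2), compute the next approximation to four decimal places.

(-1.2762, 1.3286)

At (-2, 2): F = (40.0000, 12.0000).
Jacobian J = [[10·x₁·x₂ - 6·x₁ - 2·x₂ - 1, 5·x₁^2 - 2·x₁], [10·x₁·x₂ + 5·x₂^2 - 2·x₂, 5·x₁^2 + 10·x₁·x₂ - 2·x₁ + 4·x₂]].
At the point, J = [[-33.0000, 24.0000], [-24.0000, -8.0000]] (det J = 840.0000).
Solving J·Δ = −F gives Δ = (0.7238, -0.6714).
Then the next iterate is (x₁, x₂)₁ = (-1.2762, 1.3286).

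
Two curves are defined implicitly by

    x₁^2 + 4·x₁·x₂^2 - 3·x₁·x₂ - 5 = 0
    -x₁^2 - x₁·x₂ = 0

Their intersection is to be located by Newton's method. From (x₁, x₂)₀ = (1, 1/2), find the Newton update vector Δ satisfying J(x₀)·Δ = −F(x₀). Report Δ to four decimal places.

(-6.0000, 13.5000)

At (1, 1/2): F = (-4.5000, -1.5000).
Jacobian J = [[2·x₁ + 4·x₂^2 - 3·x₂, 8·x₁·x₂ - 3·x₁], [-2·x₁ - x₂, -x₁]].
At the point, J = [[1.5000, 1.0000], [-2.5000, -1.0000]] (det J = 1.0000).
Solving J·Δ = −F gives Δ = (-6.0000, 13.5000).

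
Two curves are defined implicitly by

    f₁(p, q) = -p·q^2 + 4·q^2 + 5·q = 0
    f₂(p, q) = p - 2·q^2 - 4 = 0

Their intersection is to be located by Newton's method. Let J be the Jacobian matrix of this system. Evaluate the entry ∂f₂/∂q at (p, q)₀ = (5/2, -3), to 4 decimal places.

12.0000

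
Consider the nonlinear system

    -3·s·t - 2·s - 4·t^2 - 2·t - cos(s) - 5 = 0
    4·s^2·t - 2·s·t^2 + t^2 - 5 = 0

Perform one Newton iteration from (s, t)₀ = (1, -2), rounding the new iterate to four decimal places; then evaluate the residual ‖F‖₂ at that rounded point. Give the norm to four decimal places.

At (1, -2): F = (-13.540302, -17.0000).
Jacobian J = [[-3·t + sin(s) - 2, -3·s - 8·t - 2], [8·s·t - 2·t^2, 4·s^2 - 4·s·t + 2·t]].
At the point, J = [[4.841471, 11.0000], [-24.0000, 8.0000]] (det J = 302.731768).
Solving J·Δ = −F gives Δ = (-0.2599, 1.3453).
Then the next iterate is (s, t)₁ = (0.7401, -0.6547).
Re-evaluating at (0.7401, -0.6547): F = (-6.170099, -6.640272), so ‖F‖₂ = 9.0644.

9.0644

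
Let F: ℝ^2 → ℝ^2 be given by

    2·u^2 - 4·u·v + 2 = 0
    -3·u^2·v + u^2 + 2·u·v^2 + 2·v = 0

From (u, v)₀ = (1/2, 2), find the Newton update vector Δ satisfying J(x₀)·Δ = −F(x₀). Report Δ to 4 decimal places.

(0.2206, -1.4118)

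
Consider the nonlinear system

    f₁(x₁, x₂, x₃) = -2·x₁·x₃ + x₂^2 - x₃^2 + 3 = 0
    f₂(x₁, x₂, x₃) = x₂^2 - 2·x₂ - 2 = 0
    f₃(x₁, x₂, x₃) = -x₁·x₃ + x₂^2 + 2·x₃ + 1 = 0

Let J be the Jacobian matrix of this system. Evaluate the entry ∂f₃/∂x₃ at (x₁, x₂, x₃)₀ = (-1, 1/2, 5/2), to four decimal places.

∂f₃/∂x₃ = -x₁ + 2.
At (-1, 1/2, 5/2) this is 3.0000.

3.0000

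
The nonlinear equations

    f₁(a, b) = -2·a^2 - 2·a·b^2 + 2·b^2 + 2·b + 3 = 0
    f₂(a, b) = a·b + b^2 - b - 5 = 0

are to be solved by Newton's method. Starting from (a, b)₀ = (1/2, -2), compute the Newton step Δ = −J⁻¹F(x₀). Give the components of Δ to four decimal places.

At (1/2, -2): F = (2.5000, 0.0000).
Jacobian J = [[-4·a - 2·b^2, -4·a·b + 4·b + 2], [b, a + 2·b - 1]].
At the point, J = [[-10.0000, -2.0000], [-2.0000, -4.5000]] (det J = 41.0000).
Solving J·Δ = −F gives Δ = (0.2744, -0.1220).

(0.2744, -0.1220)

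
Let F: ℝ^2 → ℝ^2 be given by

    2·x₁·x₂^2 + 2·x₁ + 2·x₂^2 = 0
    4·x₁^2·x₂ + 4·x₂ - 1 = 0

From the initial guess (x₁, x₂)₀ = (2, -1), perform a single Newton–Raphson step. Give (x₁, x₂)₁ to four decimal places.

(1.5357, -0.3214)

At (2, -1): F = (10.0000, -21.0000).
Jacobian J = [[2·x₂^2 + 2, 4·x₁·x₂ + 4·x₂], [8·x₁·x₂, 4·x₁^2 + 4]].
At the point, J = [[4.0000, -12.0000], [-16.0000, 20.0000]] (det J = -112.0000).
Solving J·Δ = −F gives Δ = (-0.4643, 0.6786).
Then the next iterate is (x₁, x₂)₁ = (1.5357, -0.3214).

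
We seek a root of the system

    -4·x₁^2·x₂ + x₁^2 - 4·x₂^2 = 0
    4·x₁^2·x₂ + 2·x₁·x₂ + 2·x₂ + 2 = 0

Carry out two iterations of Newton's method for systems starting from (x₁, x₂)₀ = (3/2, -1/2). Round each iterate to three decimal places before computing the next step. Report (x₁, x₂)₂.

At (3/2, -1/2): F = (5.750, -5.000).
Jacobian J = [[-8·x₁·x₂ + 2·x₁, -4·x₁^2 - 8·x₂], [8·x₁·x₂ + 2·x₂, 4·x₁^2 + 2·x₁ + 2]].
At the point, J = [[9.000, -5.000], [-7.000, 14.000]] (det J = 91.000).
Solving J·Δ = −F gives Δ = (-0.610, 0.052).
Then the next iterate is (x₁, x₂)₁ = (0.890, -0.448).
Round to (0.890, -0.448) and repeat: F = (1.40873, -1.11288), J = [[4.96976, 0.41560], [-4.08576, 6.94840]].
Δ = (-0.283, -0.006), so (x₁, x₂)₂ = (0.607, -0.454).

(0.607, -0.454)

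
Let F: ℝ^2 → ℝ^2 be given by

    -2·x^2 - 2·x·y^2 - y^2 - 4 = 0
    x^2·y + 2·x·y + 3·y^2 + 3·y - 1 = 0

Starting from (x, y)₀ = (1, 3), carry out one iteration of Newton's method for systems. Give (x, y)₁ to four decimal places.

(1.0000, 1.1667)

At (1, 3): F = (-33.0000, 44.0000).
Jacobian J = [[-4·x - 2·y^2, -4·x·y - 2·y], [2·x·y + 2·y, x^2 + 2·x + 6·y + 3]].
At the point, J = [[-22.0000, -18.0000], [12.0000, 24.0000]] (det J = -312.0000).
Solving J·Δ = −F gives Δ = (0.0000, -1.8333).
Then the next iterate is (x, y)₁ = (1.0000, 1.1667).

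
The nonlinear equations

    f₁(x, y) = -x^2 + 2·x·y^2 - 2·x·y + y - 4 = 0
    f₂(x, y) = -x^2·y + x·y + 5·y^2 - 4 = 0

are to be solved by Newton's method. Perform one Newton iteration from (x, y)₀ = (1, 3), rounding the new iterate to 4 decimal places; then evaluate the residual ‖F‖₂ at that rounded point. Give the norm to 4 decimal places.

9.0534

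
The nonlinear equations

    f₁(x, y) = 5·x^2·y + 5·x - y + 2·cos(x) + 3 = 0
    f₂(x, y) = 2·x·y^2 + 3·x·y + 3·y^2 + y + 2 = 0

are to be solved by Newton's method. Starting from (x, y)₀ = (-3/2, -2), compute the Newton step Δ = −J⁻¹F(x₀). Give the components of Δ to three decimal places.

At (-3/2, -2): F = (-24.85853, 9.000).
Jacobian J = [[10·x·y - 2·sin(x) + 5, 5·x^2 - 1], [2·y^2 + 3·y, 4·x·y + 3·x + 6·y + 1]].
At the point, J = [[36.99499, 10.250], [2.000, -3.500]] (det J = -149.98246).
Solving J·Δ = −F gives Δ = (-0.035, 2.551).

(-0.035, 2.551)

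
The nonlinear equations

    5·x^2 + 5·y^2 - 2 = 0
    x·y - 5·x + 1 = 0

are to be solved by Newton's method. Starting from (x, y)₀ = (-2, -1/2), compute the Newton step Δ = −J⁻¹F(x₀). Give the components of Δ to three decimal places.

At (-2, -1/2): F = (19.250, 12.000).
Jacobian J = [[10·x, 10·y], [y - 5, x]].
At the point, J = [[-20.000, -5.000], [-5.500, -2.000]] (det J = 12.500).
Solving J·Δ = −F gives Δ = (-1.720, 10.730).

(-1.720, 10.730)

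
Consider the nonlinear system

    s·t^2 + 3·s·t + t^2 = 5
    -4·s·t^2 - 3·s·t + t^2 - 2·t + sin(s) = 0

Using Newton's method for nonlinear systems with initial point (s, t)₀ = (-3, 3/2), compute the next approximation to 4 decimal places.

(1.9798, 2.2076)

At (-3, 3/2): F = (-23.0000, 39.608880).
Jacobian J = [[t^2 + 3·t, 2·s·t + 3·s + 2·t], [-4·t^2 - 3·t + cos(s), -8·s·t - 3·s + 2·t - 2]].
At the point, J = [[6.7500, -15.0000], [-14.489992, 46.0000]] (det J = 93.150113).
Solving J·Δ = −F gives Δ = (4.9798, 0.7076).
Then the next iterate is (s, t)₁ = (1.9798, 2.2076).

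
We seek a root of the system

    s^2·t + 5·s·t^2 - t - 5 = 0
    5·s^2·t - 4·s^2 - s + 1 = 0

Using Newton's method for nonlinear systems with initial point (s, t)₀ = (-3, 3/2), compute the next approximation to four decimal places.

At (-3, 3/2): F = (-26.7500, 35.5000).
Jacobian J = [[2·s·t + 5·t^2, s^2 + 10·s·t - 1], [10·s·t - 8·s - 1, 5·s^2]].
At the point, J = [[2.2500, -37.0000], [-22.0000, 45.0000]] (det J = -712.7500).
Solving J·Δ = −F gives Δ = (0.1540, -0.7136).
Then the next iterate is (s, t)₁ = (-2.8460, 0.7864).

(-2.8460, 0.7864)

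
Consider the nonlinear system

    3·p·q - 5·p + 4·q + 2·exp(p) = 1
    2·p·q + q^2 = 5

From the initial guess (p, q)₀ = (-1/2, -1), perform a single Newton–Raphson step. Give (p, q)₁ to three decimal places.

At (-1/2, -1): F = (0.21306, -3.000).
Jacobian J = [[3·q + 2·exp(p) - 5, 3·p + 4], [2·q, 2·p + 2·q]].
At the point, J = [[-6.78694, 2.500], [-2.000, -3.000]] (det J = 25.36082).
Solving J·Δ = −F gives Δ = (-0.271, -0.820).
Then the next iterate is (p, q)₁ = (-0.771, -1.820).

(-0.771, -1.820)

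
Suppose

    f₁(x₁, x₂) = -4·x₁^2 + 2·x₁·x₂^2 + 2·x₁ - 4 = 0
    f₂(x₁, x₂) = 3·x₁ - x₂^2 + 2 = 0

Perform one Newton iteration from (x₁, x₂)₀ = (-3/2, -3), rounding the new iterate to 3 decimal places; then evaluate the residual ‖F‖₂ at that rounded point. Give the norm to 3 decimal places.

15.298

At (-3/2, -3): F = (-43.000, -11.500).
Jacobian J = [[-8·x₁ + 2·x₂^2 + 2, 4·x₁·x₂], [3, -2·x₂]].
At the point, J = [[32.000, 18.000], [3.000, 6.000]] (det J = 138.000).
Solving J·Δ = −F gives Δ = (0.370, 1.732).
Then the next iterate is (x₁, x₂)₁ = (-1.130, -1.268).
Re-evaluating at (-1.130, -1.268): F = (-15.00128, -2.99782), so ‖F‖₂ = 15.298.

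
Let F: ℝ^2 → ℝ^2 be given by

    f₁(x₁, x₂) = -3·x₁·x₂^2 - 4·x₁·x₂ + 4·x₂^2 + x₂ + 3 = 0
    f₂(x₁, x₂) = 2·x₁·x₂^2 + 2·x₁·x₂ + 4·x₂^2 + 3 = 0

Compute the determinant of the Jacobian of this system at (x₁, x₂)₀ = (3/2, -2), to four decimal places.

J = [[-3·x₂^2 - 4·x₂, -6·x₁·x₂ - 4·x₁ + 8·x₂ + 1], [2·x₂^2 + 2·x₂, 4·x₁·x₂ + 2·x₁ + 8·x₂]].
At the point, J = [[-4.0000, -3.0000], [4.0000, -25.0000]].
det J = 112.0000.

112.0000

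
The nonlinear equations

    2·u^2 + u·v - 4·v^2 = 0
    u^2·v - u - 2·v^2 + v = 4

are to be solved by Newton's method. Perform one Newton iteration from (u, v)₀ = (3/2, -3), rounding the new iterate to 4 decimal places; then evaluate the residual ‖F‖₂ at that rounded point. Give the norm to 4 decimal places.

13.8996

At (3/2, -3): F = (-36.0000, -33.2500).
Jacobian J = [[4·u + v, u - 8·v], [2·u·v - 1, u^2 - 4·v + 1]].
At the point, J = [[3.0000, 25.5000], [-10.0000, 15.2500]] (det J = 300.7500).
Solving J·Δ = −F gives Δ = (-0.9938, 1.5287).
Then the next iterate is (u, v)₁ = (0.5062, -1.4713).
Re-evaluating at (0.5062, -1.4713): F = (-8.891190, -10.683951), so ‖F‖₂ = 13.8996.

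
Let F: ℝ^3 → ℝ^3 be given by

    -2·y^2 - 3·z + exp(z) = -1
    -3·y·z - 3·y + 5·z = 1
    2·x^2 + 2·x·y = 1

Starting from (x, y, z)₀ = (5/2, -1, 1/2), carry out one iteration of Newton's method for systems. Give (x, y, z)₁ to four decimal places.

(1.7188, -1.0501, -0.2782)

At (5/2, -1, 1/2): F = (-0.851279, 6.0000, 6.5000).
Jacobian J = [[0, -4·y, exp(z) - 3], [0, -3·z - 3, -3·y + 5], [4·x + 2·y, 2·x, 0]].
At the point, J = [[0.0000, 4.0000, -1.351279], [0.0000, -4.5000, 8.0000], [8.0000, 5.0000, 0.0000]] (det J = 207.353966).
Solving J·Δ = −F gives Δ = (-0.7812, -0.0501, -0.7782).
Then the next iterate is (x, y, z)₁ = (1.7188, -1.0501, -0.2782).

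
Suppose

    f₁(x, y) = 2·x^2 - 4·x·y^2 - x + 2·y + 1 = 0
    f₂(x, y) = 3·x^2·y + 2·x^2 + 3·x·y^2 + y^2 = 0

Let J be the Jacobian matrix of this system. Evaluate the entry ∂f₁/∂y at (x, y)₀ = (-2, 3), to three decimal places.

∂f₁/∂y = -8·x·y + 2.
At (-2, 3) this is 50.000.

50.000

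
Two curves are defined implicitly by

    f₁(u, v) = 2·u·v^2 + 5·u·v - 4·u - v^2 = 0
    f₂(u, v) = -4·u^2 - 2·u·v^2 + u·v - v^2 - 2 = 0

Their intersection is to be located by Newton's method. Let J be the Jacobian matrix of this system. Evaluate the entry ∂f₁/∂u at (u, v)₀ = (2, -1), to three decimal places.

∂f₁/∂u = 2·v^2 + 5·v - 4.
At (2, -1) this is -7.000.

-7.000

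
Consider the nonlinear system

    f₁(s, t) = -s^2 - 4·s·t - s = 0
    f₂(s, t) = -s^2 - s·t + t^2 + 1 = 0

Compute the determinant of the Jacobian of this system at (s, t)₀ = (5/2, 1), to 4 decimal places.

-55.0000

J = [[-2·s - 4·t - 1, -4·s], [-2·s - t, -s + 2·t]].
At the point, J = [[-10.0000, -10.0000], [-6.0000, -0.5000]].
det J = -55.0000.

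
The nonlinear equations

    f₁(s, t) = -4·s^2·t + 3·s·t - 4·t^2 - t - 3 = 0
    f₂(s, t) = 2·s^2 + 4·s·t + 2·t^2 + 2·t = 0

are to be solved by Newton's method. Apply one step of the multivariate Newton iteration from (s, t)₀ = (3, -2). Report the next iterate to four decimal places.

At (3, -2): F = (37.0000, -2.0000).
Jacobian J = [[-8·s·t + 3·t, -4·s^2 + 3·s - 8·t - 1], [4·s + 4·t, 4·s + 4·t + 2]].
At the point, J = [[42.0000, -12.0000], [4.0000, 6.0000]] (det J = 300.0000).
Solving J·Δ = −F gives Δ = (-0.6600, 0.7733).
Then the next iterate is (s, t)₁ = (2.3400, -1.2267).

(2.3400, -1.2267)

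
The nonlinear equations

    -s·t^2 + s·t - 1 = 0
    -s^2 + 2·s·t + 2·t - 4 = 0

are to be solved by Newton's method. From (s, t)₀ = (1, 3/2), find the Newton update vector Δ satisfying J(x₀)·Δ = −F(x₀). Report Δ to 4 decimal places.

At (1, 3/2): F = (-1.7500, 1.0000).
Jacobian J = [[-t^2 + t, -2·s·t + s], [-2·s + 2·t, 2·s + 2]].
At the point, J = [[-0.7500, -2.0000], [1.0000, 4.0000]] (det J = -1.0000).
Solving J·Δ = −F gives Δ = (-5.0000, 1.0000).

(-5.0000, 1.0000)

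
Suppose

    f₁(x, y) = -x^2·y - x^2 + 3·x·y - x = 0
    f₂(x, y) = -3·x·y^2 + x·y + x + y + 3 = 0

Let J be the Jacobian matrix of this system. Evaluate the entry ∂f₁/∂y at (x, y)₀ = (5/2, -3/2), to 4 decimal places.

∂f₁/∂y = -x^2 + 3·x.
At (5/2, -3/2) this is 1.2500.

1.2500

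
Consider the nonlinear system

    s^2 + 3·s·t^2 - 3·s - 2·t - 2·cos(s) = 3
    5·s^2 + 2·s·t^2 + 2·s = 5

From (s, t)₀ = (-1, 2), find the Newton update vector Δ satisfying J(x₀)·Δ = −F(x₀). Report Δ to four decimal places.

(-0.2670, -1.2500)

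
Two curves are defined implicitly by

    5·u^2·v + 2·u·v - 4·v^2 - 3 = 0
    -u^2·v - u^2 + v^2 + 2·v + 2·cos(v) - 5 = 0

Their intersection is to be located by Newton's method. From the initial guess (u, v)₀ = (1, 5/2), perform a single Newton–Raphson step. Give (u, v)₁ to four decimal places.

(1.6689, 3.2359)

At (1, 5/2): F = (-10.5000, 1.147713).
Jacobian J = [[10·u·v + 2·v, 5·u^2 + 2·u - 8·v], [-2·u·v - 2·u, -u^2 + 2·v - 2·sin(v) + 2]].
At the point, J = [[30.0000, -13.0000], [-7.0000, 4.803056]] (det J = 53.091671).
Solving J·Δ = −F gives Δ = (0.6689, 0.7359).
Then the next iterate is (u, v)₁ = (1.6689, 3.2359).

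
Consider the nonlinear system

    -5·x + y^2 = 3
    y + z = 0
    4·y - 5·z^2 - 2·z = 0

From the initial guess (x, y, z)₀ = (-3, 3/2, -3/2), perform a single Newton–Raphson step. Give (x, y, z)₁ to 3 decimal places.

At (-3, 3/2, -3/2): F = (14.250, 0.000, -2.250).
Jacobian J = [[-5, 2·y, 0], [0, 1, 1], [0, 4, -10·z - 2]].
At the point, J = [[-5.000, 3.000, 0.000], [0.000, 1.000, 1.000], [0.000, 4.000, 13.000]] (det J = -45.000).
Solving J·Δ = −F gives Δ = (2.700, -0.250, 0.250).
Then the next iterate is (x, y, z)₁ = (-0.300, 1.250, -1.250).

(-0.300, 1.250, -1.250)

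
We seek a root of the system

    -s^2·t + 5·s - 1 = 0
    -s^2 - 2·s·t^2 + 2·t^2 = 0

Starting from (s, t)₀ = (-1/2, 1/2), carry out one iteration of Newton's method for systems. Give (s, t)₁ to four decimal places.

(0.1466, 0.2256)

At (-1/2, 1/2): F = (-3.6250, 0.5000).
Jacobian J = [[-2·s·t + 5, -s^2], [-2·s - 2·t^2, -4·s·t + 4·t]].
At the point, J = [[5.5000, -0.2500], [0.5000, 3.0000]] (det J = 16.6250).
Solving J·Δ = −F gives Δ = (0.6466, -0.2744).
Then the next iterate is (s, t)₁ = (0.1466, 0.2256).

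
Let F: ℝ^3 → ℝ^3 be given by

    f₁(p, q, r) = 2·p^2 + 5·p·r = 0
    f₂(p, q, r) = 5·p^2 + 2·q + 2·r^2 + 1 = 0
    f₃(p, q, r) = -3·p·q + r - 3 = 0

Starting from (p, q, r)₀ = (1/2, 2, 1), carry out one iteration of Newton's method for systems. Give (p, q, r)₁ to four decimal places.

(0.2314, -0.5576, 0.5520)

At (1/2, 2, 1): F = (3.0000, 8.2500, -5.0000).
Jacobian J = [[4·p + 5·r, 0, 5·p], [10·p, 2, 4·r], [-3·q, -3·p, 1]].
At the point, J = [[7.0000, 0.0000, 2.5000], [5.0000, 2.0000, 4.0000], [-6.0000, -1.5000, 1.0000]] (det J = 67.2500).
Solving J·Δ = −F gives Δ = (-0.2686, -2.5576, -0.4480).
Then the next iterate is (p, q, r)₁ = (0.2314, -0.5576, 0.5520).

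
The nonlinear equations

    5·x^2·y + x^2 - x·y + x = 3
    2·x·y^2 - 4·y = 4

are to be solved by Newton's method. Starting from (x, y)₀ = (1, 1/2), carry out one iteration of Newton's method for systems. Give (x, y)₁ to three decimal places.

At (1, 1/2): F = (1.000, -5.500).
Jacobian J = [[10·x·y + 2·x - y + 1, 5·x^2 - x], [2·y^2, 4·x·y - 4]].
At the point, J = [[7.500, 4.000], [0.500, -2.000]] (det J = -17.000).
Solving J·Δ = −F gives Δ = (1.176, -2.456).
Then the next iterate is (x, y)₁ = (2.176, -1.956).

(2.176, -1.956)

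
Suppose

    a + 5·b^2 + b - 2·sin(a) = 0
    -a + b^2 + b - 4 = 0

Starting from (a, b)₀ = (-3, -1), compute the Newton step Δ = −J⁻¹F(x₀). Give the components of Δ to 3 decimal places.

At (-3, -1): F = (1.28224, -1.000).
Jacobian J = [[-2·cos(a) + 1, 10·b + 1], [-1, 2·b + 1]].
At the point, J = [[2.97998, -9.000], [-1.000, -1.000]] (det J = -11.97998).
Solving J·Δ = −F gives Δ = (-0.858, -0.142).

(-0.858, -0.142)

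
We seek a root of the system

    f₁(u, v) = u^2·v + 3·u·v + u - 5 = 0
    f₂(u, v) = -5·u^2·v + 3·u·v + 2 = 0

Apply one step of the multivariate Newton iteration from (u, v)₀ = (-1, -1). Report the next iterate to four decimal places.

(1.0000, -3.0000)

At (-1, -1): F = (-4.0000, 10.0000).
Jacobian J = [[2·u·v + 3·v + 1, u^2 + 3·u], [-10·u·v + 3·v, -5·u^2 + 3·u]].
At the point, J = [[0.0000, -2.0000], [-13.0000, -8.0000]] (det J = -26.0000).
Solving J·Δ = −F gives Δ = (2.0000, -2.0000).
Then the next iterate is (u, v)₁ = (1.0000, -3.0000).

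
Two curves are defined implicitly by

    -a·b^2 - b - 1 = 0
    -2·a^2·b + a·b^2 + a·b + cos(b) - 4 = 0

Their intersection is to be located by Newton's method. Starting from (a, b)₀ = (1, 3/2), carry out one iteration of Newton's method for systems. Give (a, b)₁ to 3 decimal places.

(-0.553, 1.186)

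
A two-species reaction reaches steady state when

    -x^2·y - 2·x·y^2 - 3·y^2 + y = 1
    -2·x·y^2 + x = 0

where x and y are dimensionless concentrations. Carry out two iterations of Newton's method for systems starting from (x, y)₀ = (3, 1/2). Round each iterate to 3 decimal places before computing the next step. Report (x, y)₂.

(-0.458, 0.435)

At (3, 1/2): F = (-7.250, 1.500).
Jacobian J = [[-2·x·y - 2·y^2, -x^2 - 4·x·y - 6·y + 1], [-2·y^2 + 1, -4·x·y]].
At the point, J = [[-3.500, -17.000], [0.500, -6.000]] (det J = 29.500).
Solving J·Δ = −F gives Δ = (-2.339, 0.055).
Then the next iterate is (x, y)₁ = (0.661, 0.555).
Round to (0.661, 0.555) and repeat: F = (-2.01878, 0.25379), J = [[-1.34976, -4.23434], [0.38395, -1.46742]].
Δ = (-1.119, -0.120), so (x, y)₂ = (-0.458, 0.435).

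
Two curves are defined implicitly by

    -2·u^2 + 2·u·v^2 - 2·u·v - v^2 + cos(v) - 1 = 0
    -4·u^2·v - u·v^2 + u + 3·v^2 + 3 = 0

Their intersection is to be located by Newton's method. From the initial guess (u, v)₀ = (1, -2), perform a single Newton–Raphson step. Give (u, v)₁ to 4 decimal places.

(2.5696, 1.3671)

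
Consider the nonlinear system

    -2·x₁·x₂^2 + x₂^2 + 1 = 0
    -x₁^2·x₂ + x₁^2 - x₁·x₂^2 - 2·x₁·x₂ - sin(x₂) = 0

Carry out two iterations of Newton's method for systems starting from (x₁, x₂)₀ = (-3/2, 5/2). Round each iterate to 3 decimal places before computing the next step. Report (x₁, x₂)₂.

(-0.655, 0.598)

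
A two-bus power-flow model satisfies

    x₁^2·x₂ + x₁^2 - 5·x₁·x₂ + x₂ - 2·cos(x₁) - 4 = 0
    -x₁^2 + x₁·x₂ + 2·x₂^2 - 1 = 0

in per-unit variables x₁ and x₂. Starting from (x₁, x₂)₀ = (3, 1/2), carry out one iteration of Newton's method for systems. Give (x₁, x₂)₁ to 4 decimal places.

(5.7452, 5.1197)

At (3, 1/2): F = (4.479985, -8.0000).
Jacobian J = [[2·x₁·x₂ + 2·x₁ - 5·x₂ + 2·sin(x₁), x₁^2 - 5·x₁ + 1], [-2·x₁ + x₂, x₁ + 4·x₂]].
At the point, J = [[6.782240, -5.0000], [-5.5000, 5.0000]] (det J = 6.411200).
Solving J·Δ = −F gives Δ = (2.7452, 4.6197).
Then the next iterate is (x₁, x₂)₁ = (5.7452, 5.1197).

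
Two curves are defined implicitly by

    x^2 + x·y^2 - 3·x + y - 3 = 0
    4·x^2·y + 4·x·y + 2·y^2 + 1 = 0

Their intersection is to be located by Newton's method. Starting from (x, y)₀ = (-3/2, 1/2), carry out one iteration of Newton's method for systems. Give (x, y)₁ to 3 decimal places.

(-0.821, 0.443)

At (-3/2, 1/2): F = (3.875, 3.000).
Jacobian J = [[2·x + y^2 - 3, 2·x·y + 1], [8·x·y + 4·y, 4·x^2 + 4·x + 4·y]].
At the point, J = [[-5.750, -0.500], [-4.000, 5.000]] (det J = -30.750).
Solving J·Δ = −F gives Δ = (0.679, -0.057).
Then the next iterate is (x, y)₁ = (-0.821, 0.443).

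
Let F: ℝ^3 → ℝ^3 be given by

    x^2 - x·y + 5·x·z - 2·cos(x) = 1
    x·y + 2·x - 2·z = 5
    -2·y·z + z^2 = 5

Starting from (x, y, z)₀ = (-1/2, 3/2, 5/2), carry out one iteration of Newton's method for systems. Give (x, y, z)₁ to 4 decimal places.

At (-1/2, 3/2, 5/2): F = (-8.005165, -11.7500, -6.2500).
Jacobian J = [[2·x - y + 5·z + 2·sin(x), -x, 5·x], [y + 2, x, -2], [0, -2·z, -2·y + 2·z]].
At the point, J = [[9.041149, 0.5000, -2.5000], [3.5000, -0.5000, -2.0000], [0.0000, -5.0000, 2.0000]] (det J = -59.202638).
Solving J·Δ = −F gives Δ = (-0.5575, -3.6275, -5.9438).
Then the next iterate is (x, y, z)₁ = (-1.0575, -2.1275, -3.4438).

(-1.0575, -2.1275, -3.4438)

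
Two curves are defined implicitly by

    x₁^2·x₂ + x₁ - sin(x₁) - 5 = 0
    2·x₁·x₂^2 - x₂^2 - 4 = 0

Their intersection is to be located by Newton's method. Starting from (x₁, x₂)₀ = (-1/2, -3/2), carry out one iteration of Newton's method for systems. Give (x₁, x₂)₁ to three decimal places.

(3.013, -2.718)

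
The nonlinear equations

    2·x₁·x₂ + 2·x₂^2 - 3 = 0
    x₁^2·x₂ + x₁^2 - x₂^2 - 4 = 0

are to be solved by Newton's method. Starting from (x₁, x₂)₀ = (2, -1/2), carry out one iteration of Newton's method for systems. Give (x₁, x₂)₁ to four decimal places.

At (2, -1/2): F = (-4.5000, -2.2500).
Jacobian J = [[2·x₂, 2·x₁ + 4·x₂], [2·x₁·x₂ + 2·x₁, x₁^2 - 2·x₂]].
At the point, J = [[-1.0000, 2.0000], [2.0000, 5.0000]] (det J = -9.0000).
Solving J·Δ = −F gives Δ = (-2.0000, 1.2500).
Then the next iterate is (x₁, x₂)₁ = (0.0000, 0.7500).

(0.0000, 0.7500)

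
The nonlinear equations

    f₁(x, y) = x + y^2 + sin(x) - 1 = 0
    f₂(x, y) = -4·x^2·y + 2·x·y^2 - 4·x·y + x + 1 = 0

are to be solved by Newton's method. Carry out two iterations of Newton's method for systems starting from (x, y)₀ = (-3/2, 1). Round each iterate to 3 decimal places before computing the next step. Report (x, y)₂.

At (-3/2, 1): F = (-2.49749, -6.500).
Jacobian J = [[cos(x) + 1, 2·y], [-8·x·y + 2·y^2 - 4·y + 1, -4·x^2 + 4·x·y - 4·x]].
At the point, J = [[1.07074, 2.000], [11.000, -9.000]] (det J = -31.63663).
Solving J·Δ = −F gives Δ = (1.121, 0.648).
Then the next iterate is (x, y)₁ = (-0.379, 1.648).
Round to (-0.379, 1.648) and repeat: F = (0.96691, 0.11383), J = [[1.92904, 3.296], [4.83654, -1.55693]].
Δ = (-0.099, -0.235), so (x, y)₂ = (-0.478, 1.413).

(-0.478, 1.413)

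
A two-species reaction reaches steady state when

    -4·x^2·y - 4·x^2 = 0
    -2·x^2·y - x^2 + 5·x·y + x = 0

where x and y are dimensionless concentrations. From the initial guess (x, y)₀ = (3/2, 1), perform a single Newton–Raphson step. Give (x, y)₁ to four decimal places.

At (3/2, 1): F = (-18.0000, 2.2500).
Jacobian J = [[-8·x·y - 8·x, -4·x^2], [-4·x·y - 2·x + 5·y + 1, -2·x^2 + 5·x]].
At the point, J = [[-24.0000, -9.0000], [-3.0000, 3.0000]] (det J = -99.0000).
Solving J·Δ = −F gives Δ = (-0.3409, -1.0909).
Then the next iterate is (x, y)₁ = (1.1591, -0.0909).

(1.1591, -0.0909)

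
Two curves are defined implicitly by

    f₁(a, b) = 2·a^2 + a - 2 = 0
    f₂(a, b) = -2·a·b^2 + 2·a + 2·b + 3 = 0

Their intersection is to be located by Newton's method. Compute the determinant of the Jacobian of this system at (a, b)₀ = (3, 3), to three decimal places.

J = [[4·a + 1, 0], [-2·b^2 + 2, -4·a·b + 2]].
At the point, J = [[13.000, 0.000], [-16.000, -34.000]].
det J = -442.000.

-442.000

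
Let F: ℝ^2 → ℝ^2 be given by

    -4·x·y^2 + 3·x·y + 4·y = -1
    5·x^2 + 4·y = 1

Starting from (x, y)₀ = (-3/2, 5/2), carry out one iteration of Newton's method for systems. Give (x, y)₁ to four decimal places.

(-0.2963, 1.9513)

At (-3/2, 5/2): F = (37.2500, 20.2500).
Jacobian J = [[-4·y^2 + 3·y, -8·x·y + 3·x + 4], [10·x, 4]].
At the point, J = [[-17.5000, 29.5000], [-15.0000, 4.0000]] (det J = 372.5000).
Solving J·Δ = −F gives Δ = (1.2037, -0.5487).
Then the next iterate is (x, y)₁ = (-0.2963, 1.9513).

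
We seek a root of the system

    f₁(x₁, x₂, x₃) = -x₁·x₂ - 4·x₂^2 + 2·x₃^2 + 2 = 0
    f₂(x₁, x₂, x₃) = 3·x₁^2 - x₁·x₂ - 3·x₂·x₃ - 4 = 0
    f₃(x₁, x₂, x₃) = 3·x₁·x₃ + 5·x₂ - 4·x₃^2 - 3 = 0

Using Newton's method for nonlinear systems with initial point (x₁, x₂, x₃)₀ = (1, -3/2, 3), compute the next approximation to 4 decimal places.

At (1, -3/2, 3): F = (12.5000, 14.0000, -37.5000).
Jacobian J = [[-x₂, -x₁ - 8·x₂, 4·x₃], [6·x₁ - x₂, -x₁ - 3·x₃, -3·x₂], [3·x₃, 5, 3·x₁ - 8·x₃]].
At the point, J = [[1.5000, 11.0000, 12.0000], [7.5000, -10.0000, 4.5000], [9.0000, 5.0000, -21.0000]] (det J = 3989.2500).
Solving J·Δ = −F gives Δ = (-0.0154, 0.6517, -1.6371).
Then the next iterate is (x₁, x₂, x₃)₁ = (0.9846, -0.8483, 1.3629).

(0.9846, -0.8483, 1.3629)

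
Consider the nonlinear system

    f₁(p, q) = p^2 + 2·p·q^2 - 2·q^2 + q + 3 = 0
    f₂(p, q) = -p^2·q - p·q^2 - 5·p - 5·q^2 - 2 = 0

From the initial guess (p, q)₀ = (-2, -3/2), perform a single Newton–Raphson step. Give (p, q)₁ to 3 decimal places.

At (-2, -3/2): F = (-8.000, 7.250).
Jacobian J = [[2·p + 2·q^2, 4·p·q - 4·q + 1], [-2·p·q - q^2 - 5, -p^2 - 2·p·q - 10·q]].
At the point, J = [[0.500, 19.000], [-13.250, 5.000]] (det J = 254.250).
Solving J·Δ = −F gives Δ = (0.699, 0.403).
Then the next iterate is (p, q)₁ = (-1.301, -1.097).

(-1.301, -1.097)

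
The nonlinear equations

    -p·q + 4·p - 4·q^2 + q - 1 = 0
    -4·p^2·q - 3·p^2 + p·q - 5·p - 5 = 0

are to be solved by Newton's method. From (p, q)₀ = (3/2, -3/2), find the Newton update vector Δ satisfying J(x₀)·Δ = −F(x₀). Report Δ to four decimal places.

At (3/2, -3/2): F = (-3.2500, -8.0000).
Jacobian J = [[-q + 4, -p - 8·q + 1], [-8·p·q - 6·p + q - 5, -4·p^2 + p]].
At the point, J = [[5.5000, 11.5000], [2.5000, -7.5000]] (det J = -70.0000).
Solving J·Δ = −F gives Δ = (1.6625, -0.5125).

(1.6625, -0.5125)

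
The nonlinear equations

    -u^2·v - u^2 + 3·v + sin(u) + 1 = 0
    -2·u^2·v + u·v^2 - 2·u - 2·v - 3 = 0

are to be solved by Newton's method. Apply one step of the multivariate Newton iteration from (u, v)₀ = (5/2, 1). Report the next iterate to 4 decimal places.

(2.3495, -0.9310)

At (5/2, 1): F = (-7.901528, -20.0000).
Jacobian J = [[-2·u·v - 2·u + cos(u), -u^2 + 3], [-4·u·v + v^2 - 2, -2·u^2 + 2·u·v - 2]].
At the point, J = [[-10.801144, -3.2500], [-11.0000, -9.5000]] (det J = 66.860864).
Solving J·Δ = −F gives Δ = (-0.1505, -1.9310).
Then the next iterate is (u, v)₁ = (2.3495, -0.9310).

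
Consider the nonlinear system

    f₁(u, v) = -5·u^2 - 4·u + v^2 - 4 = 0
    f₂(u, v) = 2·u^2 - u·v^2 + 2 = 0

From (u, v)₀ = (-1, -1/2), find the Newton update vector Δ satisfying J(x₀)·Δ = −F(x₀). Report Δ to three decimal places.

(0.878, 0.518)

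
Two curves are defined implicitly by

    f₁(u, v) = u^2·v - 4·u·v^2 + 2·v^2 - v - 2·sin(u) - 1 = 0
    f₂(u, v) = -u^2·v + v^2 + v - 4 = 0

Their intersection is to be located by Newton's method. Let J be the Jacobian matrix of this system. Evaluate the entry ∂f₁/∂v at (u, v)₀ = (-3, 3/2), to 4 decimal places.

50.0000

∂f₁/∂v = u^2 - 8·u·v + 4·v - 1.
At (-3, 3/2) this is 50.0000.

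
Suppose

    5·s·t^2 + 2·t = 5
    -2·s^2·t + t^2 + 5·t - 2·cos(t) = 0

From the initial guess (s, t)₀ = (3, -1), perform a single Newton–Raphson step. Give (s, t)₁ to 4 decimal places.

(2.0962, -0.8757)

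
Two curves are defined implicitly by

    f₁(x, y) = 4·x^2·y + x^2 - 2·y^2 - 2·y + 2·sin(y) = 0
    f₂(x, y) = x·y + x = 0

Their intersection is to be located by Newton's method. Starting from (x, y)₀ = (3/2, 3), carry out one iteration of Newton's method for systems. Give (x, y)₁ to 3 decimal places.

(0.919, 0.548)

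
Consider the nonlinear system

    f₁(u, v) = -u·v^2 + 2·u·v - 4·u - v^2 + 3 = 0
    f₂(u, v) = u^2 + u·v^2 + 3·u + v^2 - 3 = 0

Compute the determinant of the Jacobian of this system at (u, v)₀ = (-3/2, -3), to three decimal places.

J = [[-v^2 + 2·v - 4, -2·u·v + 2·u - 2·v], [2·u + v^2 + 3, 2·u·v + 2·v]].
At the point, J = [[-19.000, -6.000], [9.000, 3.000]].
det J = -3.000.

-3.000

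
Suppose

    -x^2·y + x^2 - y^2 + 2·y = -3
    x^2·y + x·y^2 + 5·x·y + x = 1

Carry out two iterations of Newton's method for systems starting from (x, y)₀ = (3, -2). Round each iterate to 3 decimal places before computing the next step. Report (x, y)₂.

(0.780, -0.421)

At (3, -2): F = (22.000, -34.000).
Jacobian J = [[-2·x·y + 2·x, -x^2 - 2·y + 2], [2·x·y + y^2 + 5·y + 1, x^2 + 2·x·y + 5·x]].
At the point, J = [[18.000, -3.000], [-17.000, 12.000]] (det J = 165.000).
Solving J·Δ = −F gives Δ = (-0.982, 1.442).
Then the next iterate is (x, y)₁ = (2.018, -0.558).
Round to (2.018, -0.558) and repeat: F = (7.91732, -6.25624), J = [[6.28809, -0.95632], [-3.73072, 11.91024]].
Δ = (-1.238, 0.137), so (x, y)₂ = (0.780, -0.421).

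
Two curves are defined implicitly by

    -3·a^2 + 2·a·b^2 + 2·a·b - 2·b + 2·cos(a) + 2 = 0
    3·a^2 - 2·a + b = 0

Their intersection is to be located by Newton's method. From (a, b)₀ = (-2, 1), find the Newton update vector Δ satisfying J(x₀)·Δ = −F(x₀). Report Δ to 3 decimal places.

At (-2, 1): F = (-20.83229, 17.000).
Jacobian J = [[-6·a + 2·b^2 + 2·b - 2·sin(a), 4·a·b + 2·a - 2], [6·a - 2, 1]].
At the point, J = [[17.81859, -14.000], [-14.000, 1.000]] (det J = -178.18141).
Solving J·Δ = −F gives Δ = (1.219, 0.063).

(1.219, 0.063)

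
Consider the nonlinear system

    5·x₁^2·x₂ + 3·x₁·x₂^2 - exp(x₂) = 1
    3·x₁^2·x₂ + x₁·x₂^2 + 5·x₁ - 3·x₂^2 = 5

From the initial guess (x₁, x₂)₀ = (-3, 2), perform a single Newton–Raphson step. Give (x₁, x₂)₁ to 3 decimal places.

(-1.799, 9.477)

At (-3, 2): F = (45.61094, 10.000).
Jacobian J = [[10·x₁·x₂ + 3·x₂^2, 5·x₁^2 + 6·x₁·x₂ - exp(x₂)], [6·x₁·x₂ + x₂^2 + 5, 3·x₁^2 + 2·x₁·x₂ - 6·x₂]].
At the point, J = [[-48.000, 1.61094], [-27.000, 3.000]] (det J = -100.50451).
Solving J·Δ = −F gives Δ = (1.201, 7.477).
Then the next iterate is (x₁, x₂)₁ = (-1.799, 9.477).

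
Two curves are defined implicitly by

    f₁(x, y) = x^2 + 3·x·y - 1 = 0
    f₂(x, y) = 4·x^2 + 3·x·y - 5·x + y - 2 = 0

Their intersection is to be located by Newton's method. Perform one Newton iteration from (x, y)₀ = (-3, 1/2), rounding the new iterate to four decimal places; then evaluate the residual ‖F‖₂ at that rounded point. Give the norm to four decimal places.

At (-3, 1/2): F = (3.5000, 45.0000).
Jacobian J = [[2·x + 3·y, 3·x], [8·x + 3·y - 5, 3·x + 1]].
At the point, J = [[-4.5000, -9.0000], [-27.5000, -8.0000]] (det J = -211.5000).
Solving J·Δ = −F gives Δ = (1.7825, -0.5024).
Then the next iterate is (x, y)₁ = (-1.2175, -0.0024).
Re-evaluating at (-1.2175, -0.0024): F = (0.491072, 10.023091), so ‖F‖₂ = 10.0351.

10.0351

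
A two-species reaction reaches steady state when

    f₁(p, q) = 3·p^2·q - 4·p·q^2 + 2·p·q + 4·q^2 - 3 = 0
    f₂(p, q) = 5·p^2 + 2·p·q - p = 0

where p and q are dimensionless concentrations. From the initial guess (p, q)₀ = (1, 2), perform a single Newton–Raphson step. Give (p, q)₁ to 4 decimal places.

(0.6000, 0.6000)

At (1, 2): F = (7.0000, 8.0000).
Jacobian J = [[6·p·q - 4·q^2 + 2·q, 3·p^2 - 8·p·q + 2·p + 8·q], [10·p + 2·q - 1, 2·p]].
At the point, J = [[0.0000, 5.0000], [13.0000, 2.0000]] (det J = -65.0000).
Solving J·Δ = −F gives Δ = (-0.4000, -1.4000).
Then the next iterate is (p, q)₁ = (0.6000, 0.6000).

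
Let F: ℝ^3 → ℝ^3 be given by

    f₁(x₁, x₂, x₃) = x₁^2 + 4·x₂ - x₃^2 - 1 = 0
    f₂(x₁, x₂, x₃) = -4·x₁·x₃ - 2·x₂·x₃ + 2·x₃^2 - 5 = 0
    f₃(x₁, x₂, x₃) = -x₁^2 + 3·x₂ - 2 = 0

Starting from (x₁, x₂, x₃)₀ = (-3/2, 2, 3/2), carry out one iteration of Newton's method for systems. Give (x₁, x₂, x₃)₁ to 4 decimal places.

(-0.7295, 0.6462, 1.2577)

At (-3/2, 2, 3/2): F = (7.0000, 2.5000, 1.7500).
Jacobian J = [[2·x₁, 4, -2·x₃], [-4·x₃, -2·x₃, -4·x₁ - 2·x₂ + 4·x₃], [-2·x₁, 3, 0]].
At the point, J = [[-3.0000, 4.0000, -3.0000], [-6.0000, -3.0000, 8.0000], [3.0000, 3.0000, 0.0000]] (det J = 195.0000).
Solving J·Δ = −F gives Δ = (0.7705, -1.3538, -0.2423).
Then the next iterate is (x₁, x₂, x₃)₁ = (-0.7295, 0.6462, 1.2577).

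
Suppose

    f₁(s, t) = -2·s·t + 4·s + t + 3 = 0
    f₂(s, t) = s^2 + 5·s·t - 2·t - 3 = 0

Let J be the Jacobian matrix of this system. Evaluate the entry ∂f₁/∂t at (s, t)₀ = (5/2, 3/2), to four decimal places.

-4.0000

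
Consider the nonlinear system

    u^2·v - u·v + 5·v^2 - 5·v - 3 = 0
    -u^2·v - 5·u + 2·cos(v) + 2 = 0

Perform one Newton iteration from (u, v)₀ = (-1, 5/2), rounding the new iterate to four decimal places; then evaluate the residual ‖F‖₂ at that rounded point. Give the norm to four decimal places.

211.8764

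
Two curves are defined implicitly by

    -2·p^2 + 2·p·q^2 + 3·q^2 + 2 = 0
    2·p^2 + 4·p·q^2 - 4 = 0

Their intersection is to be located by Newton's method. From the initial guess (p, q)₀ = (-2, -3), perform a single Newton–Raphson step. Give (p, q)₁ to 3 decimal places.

At (-2, -3): F = (-15.000, -68.000).
Jacobian J = [[-4·p + 2·q^2, 4·p·q + 6·q], [4·p + 4·q^2, 8·p·q]].
At the point, J = [[26.000, 6.000], [28.000, 48.000]] (det J = 1080.000).
Solving J·Δ = −F gives Δ = (0.289, 1.248).
Then the next iterate is (p, q)₁ = (-1.711, -1.752).

(-1.711, -1.752)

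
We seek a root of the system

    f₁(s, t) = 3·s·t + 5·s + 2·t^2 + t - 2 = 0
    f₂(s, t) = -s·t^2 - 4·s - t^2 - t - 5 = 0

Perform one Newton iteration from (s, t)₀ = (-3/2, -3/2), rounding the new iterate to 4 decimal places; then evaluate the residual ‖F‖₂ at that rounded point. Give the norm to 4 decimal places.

0.1360

At (-3/2, -3/2): F = (0.2500, 3.6250).
Jacobian J = [[3·t + 5, 3·s + 4·t + 1], [-t^2 - 4, -2·s·t - 2·t - 1]].
At the point, J = [[0.5000, -9.5000], [-6.2500, -2.5000]] (det J = -60.6250).
Solving J·Δ = −F gives Δ = (0.5577, 0.0557).
Then the next iterate is (s, t)₁ = (-0.9423, -1.4443).
Re-evaluating at (-0.9423, -1.4443): F = (0.099097, 0.093138), so ‖F‖₂ = 0.1360.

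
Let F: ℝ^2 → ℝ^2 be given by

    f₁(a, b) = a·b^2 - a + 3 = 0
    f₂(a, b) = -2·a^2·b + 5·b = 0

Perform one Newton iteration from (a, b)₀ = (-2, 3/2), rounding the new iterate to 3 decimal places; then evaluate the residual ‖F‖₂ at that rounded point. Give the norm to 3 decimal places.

At (-2, 3/2): F = (0.500, -4.500).
Jacobian J = [[b^2 - 1, 2·a·b], [-4·a·b, -2·a^2 + 5]].
At the point, J = [[1.250, -6.000], [12.000, -3.000]] (det J = 68.250).
Solving J·Δ = −F gives Δ = (0.418, 0.170).
Then the next iterate is (a, b)₁ = (-1.582, 1.670).
Re-evaluating at (-1.582, 1.670): F = (0.16996, -0.00910), so ‖F‖₂ = 0.170.

0.170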